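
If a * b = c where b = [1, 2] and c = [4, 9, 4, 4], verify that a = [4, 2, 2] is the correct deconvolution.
Forward-compute [4, 2, 2] * [1, 2]: c[0] = 4×1 = 4; c[1] = 4×2 + 2×1 = 10; c[2] = 2×2 + 2×1 = 6; c[3] = 2×2 = 4 → [4, 10, 6, 4]. Does not match given c = [4, 9, 4, 4].

Not verified. [4, 2, 2] * [1, 2] = [4, 10, 6, 4], which differs from [4, 9, 4, 4] at index 1.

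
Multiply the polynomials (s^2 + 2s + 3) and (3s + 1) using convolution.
Ascending coefficients: a = [3, 2, 1], b = [1, 3]. c[0] = 3×1 = 3; c[1] = 3×3 + 2×1 = 11; c[2] = 2×3 + 1×1 = 7; c[3] = 1×3 = 3. Result coefficients: [3, 11, 7, 3] → 3s^3 + 7s^2 + 11s + 3

3s^3 + 7s^2 + 11s + 3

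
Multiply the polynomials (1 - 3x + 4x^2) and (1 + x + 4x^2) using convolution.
Ascending coefficients: a = [1, -3, 4], b = [1, 1, 4]. c[0] = 1×1 = 1; c[1] = 1×1 + -3×1 = -2; c[2] = 1×4 + -3×1 + 4×1 = 5; c[3] = -3×4 + 4×1 = -8; c[4] = 4×4 = 16. Result coefficients: [1, -2, 5, -8, 16] → 1 - 2x + 5x^2 - 8x^3 + 16x^4

1 - 2x + 5x^2 - 8x^3 + 16x^4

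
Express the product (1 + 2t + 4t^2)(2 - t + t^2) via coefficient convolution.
Ascending coefficients: a = [1, 2, 4], b = [2, -1, 1]. c[0] = 1×2 = 2; c[1] = 1×-1 + 2×2 = 3; c[2] = 1×1 + 2×-1 + 4×2 = 7; c[3] = 2×1 + 4×-1 = -2; c[4] = 4×1 = 4. Result coefficients: [2, 3, 7, -2, 4] → 2 + 3t + 7t^2 - 2t^3 + 4t^4

2 + 3t + 7t^2 - 2t^3 + 4t^4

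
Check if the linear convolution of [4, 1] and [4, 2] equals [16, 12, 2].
Recompute linear convolution of [4, 1] and [4, 2]: y[0] = 4×4 = 16; y[1] = 4×2 + 1×4 = 12; y[2] = 1×2 = 2 → [16, 12, 2]. Given [16, 12, 2] matches, so answer: Yes

Yes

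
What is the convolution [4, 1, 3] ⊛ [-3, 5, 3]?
y[0] = 4×-3 = -12; y[1] = 4×5 + 1×-3 = 17; y[2] = 4×3 + 1×5 + 3×-3 = 8; y[3] = 1×3 + 3×5 = 18; y[4] = 3×3 = 9

[-12, 17, 8, 18, 9]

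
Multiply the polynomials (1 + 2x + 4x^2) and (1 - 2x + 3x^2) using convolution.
Ascending coefficients: a = [1, 2, 4], b = [1, -2, 3]. c[0] = 1×1 = 1; c[1] = 1×-2 + 2×1 = 0; c[2] = 1×3 + 2×-2 + 4×1 = 3; c[3] = 2×3 + 4×-2 = -2; c[4] = 4×3 = 12. Result coefficients: [1, 0, 3, -2, 12] → 1 + 3x^2 - 2x^3 + 12x^4

1 + 3x^2 - 2x^3 + 12x^4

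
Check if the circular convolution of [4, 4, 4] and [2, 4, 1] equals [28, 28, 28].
Recompute circular convolution of [4, 4, 4] and [2, 4, 1]: y[0] = 4×2 + 4×1 + 4×4 = 28; y[1] = 4×4 + 4×2 + 4×1 = 28; y[2] = 4×1 + 4×4 + 4×2 = 28 → [28, 28, 28]. Given [28, 28, 28] matches, so answer: Yes

Yes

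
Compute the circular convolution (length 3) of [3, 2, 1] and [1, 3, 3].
Use y[k] = Σ_j f[j]·g[(k-j) mod 3]. y[0] = 3×1 + 2×3 + 1×3 = 12; y[1] = 3×3 + 2×1 + 1×3 = 14; y[2] = 3×3 + 2×3 + 1×1 = 16. Result: [12, 14, 16]

[12, 14, 16]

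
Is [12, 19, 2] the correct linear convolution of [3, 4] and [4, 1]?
Recompute linear convolution of [3, 4] and [4, 1]: y[0] = 3×4 = 12; y[1] = 3×1 + 4×4 = 19; y[2] = 4×1 = 4 → [12, 19, 4]. Compare to given [12, 19, 2]: they differ at index 2: given 2, correct 4, so answer: No

No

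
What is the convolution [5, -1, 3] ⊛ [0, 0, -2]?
y[0] = 5×0 = 0; y[1] = 5×0 + -1×0 = 0; y[2] = 5×-2 + -1×0 + 3×0 = -10; y[3] = -1×-2 + 3×0 = 2; y[4] = 3×-2 = -6

[0, 0, -10, 2, -6]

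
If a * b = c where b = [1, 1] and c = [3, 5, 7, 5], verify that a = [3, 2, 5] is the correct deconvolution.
Forward-compute [3, 2, 5] * [1, 1]: c[0] = 3×1 = 3; c[1] = 3×1 + 2×1 = 5; c[2] = 2×1 + 5×1 = 7; c[3] = 5×1 = 5 → [3, 5, 7, 5]. Matches given c = [3, 5, 7, 5], so verified.

Verified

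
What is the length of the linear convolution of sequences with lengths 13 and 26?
Linear/full convolution length: m + n - 1 = 13 + 26 - 1 = 38

38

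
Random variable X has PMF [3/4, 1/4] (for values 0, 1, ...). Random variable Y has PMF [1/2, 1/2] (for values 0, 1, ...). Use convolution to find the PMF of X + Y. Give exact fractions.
P(X+Y=k) = Σ_i P(X=i)·P(Y=k-i) — a convolution of [3/4, 1/4] and [1/2, 1/2]. P(X+Y=0) = (3/4)×(1/2) = 3/8; P(X+Y=1) = (3/4)×(1/2) + (1/4)×(1/2) = 3/8 + 1/8 = 1/2; P(X+Y=2) = (1/4)×(1/2) = 1/8. PMF: [3/8, 1/2, 1/8] (sums to 1 ✓)

[3/8, 1/2, 1/8]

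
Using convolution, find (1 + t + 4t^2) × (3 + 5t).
Ascending coefficients: a = [1, 1, 4], b = [3, 5]. c[0] = 1×3 = 3; c[1] = 1×5 + 1×3 = 8; c[2] = 1×5 + 4×3 = 17; c[3] = 4×5 = 20. Result coefficients: [3, 8, 17, 20] → 3 + 8t + 17t^2 + 20t^3

3 + 8t + 17t^2 + 20t^3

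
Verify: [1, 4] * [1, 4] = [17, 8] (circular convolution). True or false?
Recompute circular convolution of [1, 4] and [1, 4]: y[0] = 1×1 + 4×4 = 17; y[1] = 1×4 + 4×1 = 8 → [17, 8]. Given [17, 8] matches, so answer: Yes

Yes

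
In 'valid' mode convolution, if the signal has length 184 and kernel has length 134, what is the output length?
'Valid' mode counts only positions where the kernel fully overlaps the signal: m - n + 1 = 184 - 134 + 1 = 51

51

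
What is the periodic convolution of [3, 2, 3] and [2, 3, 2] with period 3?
Use y[k] = Σ_j a[j]·b[(k-j) mod 3]. y[0] = 3×2 + 2×2 + 3×3 = 19; y[1] = 3×3 + 2×2 + 3×2 = 19; y[2] = 3×2 + 2×3 + 3×2 = 18. Result: [19, 19, 18]

[19, 19, 18]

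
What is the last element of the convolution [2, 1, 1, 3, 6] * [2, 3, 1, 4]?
Use y[k] = Σ_i a[i]·b[k-i] at k=7. y[7] = 6×4 = 24

24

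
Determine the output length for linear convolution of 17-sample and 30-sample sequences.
Linear/full convolution length: m + n - 1 = 17 + 30 - 1 = 46

46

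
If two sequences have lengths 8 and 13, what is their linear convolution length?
Linear/full convolution length: m + n - 1 = 8 + 13 - 1 = 20

20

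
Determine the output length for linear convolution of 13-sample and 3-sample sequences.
Linear/full convolution length: m + n - 1 = 13 + 3 - 1 = 15

15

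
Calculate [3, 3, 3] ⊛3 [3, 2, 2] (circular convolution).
Use y[k] = Σ_j a[j]·b[(k-j) mod 3]. y[0] = 3×3 + 3×2 + 3×2 = 21; y[1] = 3×2 + 3×3 + 3×2 = 21; y[2] = 3×2 + 3×2 + 3×3 = 21. Result: [21, 21, 21]

[21, 21, 21]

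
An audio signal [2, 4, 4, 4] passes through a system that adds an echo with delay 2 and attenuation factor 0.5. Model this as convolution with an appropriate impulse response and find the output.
Direct-path + delayed-attenuated-path model → impulse response h = [1, 0, 0.5] (1 at lag 0, 0.5 at lag 2). Output y[n] = x[n] + 0.5·x[n - 2] (with x[n] = 0 outside 0..3): y[0] = 2 + 0.5×0 = 2; y[1] = 4 + 0.5×0 = 4; y[2] = 4 + 0.5×2 = 5.0; y[3] = 4 + 0.5×4 = 6.0; y[4] = 0 + 0.5×4 = 2.0; y[5] = 0 + 0.5×4 = 2.0. So y = [2, 4, 5.0, 6.0, 2.0, 2.0]

[2, 4, 5.0, 6.0, 2.0, 2.0]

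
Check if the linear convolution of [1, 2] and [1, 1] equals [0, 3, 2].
Recompute linear convolution of [1, 2] and [1, 1]: y[0] = 1×1 = 1; y[1] = 1×1 + 2×1 = 3; y[2] = 2×1 = 2 → [1, 3, 2]. Compare to given [0, 3, 2]: they differ at index 0: given 0, correct 1, so answer: No

No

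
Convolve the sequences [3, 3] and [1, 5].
y[0] = 3×1 = 3; y[1] = 3×5 + 3×1 = 18; y[2] = 3×5 = 15

[3, 18, 15]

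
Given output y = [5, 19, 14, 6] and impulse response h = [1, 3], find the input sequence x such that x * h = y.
Deconvolve y=[5, 19, 14, 6] by h=[1, 3]. Since h[0]=1, solve forward: x[0] = y[0] / 1 = 5; x[1] = (y[1] - 5×3) / 1 = 4; x[2] = (y[2] - 4×3) / 1 = 2. So x = [5, 4, 2]. Check by forward convolution: y[0] = 5×1 = 5; y[1] = 5×3 + 4×1 = 19; y[2] = 4×3 + 2×1 = 14; y[3] = 2×3 = 6

[5, 4, 2]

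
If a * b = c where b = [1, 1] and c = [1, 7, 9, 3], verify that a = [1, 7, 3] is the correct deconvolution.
Forward-compute [1, 7, 3] * [1, 1]: c[0] = 1×1 = 1; c[1] = 1×1 + 7×1 = 8; c[2] = 7×1 + 3×1 = 10; c[3] = 3×1 = 3 → [1, 8, 10, 3]. Does not match given c = [1, 7, 9, 3].

Not verified. [1, 7, 3] * [1, 1] = [1, 8, 10, 3], which differs from [1, 7, 9, 3] at index 1.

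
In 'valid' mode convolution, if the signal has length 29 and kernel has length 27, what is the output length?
'Valid' mode counts only positions where the kernel fully overlaps the signal: m - n + 1 = 29 - 27 + 1 = 3

3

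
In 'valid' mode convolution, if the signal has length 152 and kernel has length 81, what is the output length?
'Valid' mode counts only positions where the kernel fully overlaps the signal: m - n + 1 = 152 - 81 + 1 = 72

72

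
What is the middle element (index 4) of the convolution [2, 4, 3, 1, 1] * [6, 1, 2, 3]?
Use y[k] = Σ_i a[i]·b[k-i] at k=4. y[4] = 4×3 + 3×2 + 1×1 + 1×6 = 25

25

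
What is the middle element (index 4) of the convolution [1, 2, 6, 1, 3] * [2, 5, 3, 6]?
Use y[k] = Σ_i a[i]·b[k-i] at k=4. y[4] = 2×6 + 6×3 + 1×5 + 3×2 = 41

41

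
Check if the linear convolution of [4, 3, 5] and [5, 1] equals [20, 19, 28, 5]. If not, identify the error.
Recompute linear convolution of [4, 3, 5] and [5, 1]: y[0] = 4×5 = 20; y[1] = 4×1 + 3×5 = 19; y[2] = 3×1 + 5×5 = 28; y[3] = 5×1 = 5 → [20, 19, 28, 5]. Given [20, 19, 28, 5] matches, so answer: Yes

Yes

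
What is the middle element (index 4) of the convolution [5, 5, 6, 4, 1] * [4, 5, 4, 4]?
Use y[k] = Σ_i a[i]·b[k-i] at k=4. y[4] = 5×4 + 6×4 + 4×5 + 1×4 = 68

68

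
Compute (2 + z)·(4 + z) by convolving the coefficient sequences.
Ascending coefficients: a = [2, 1], b = [4, 1]. c[0] = 2×4 = 8; c[1] = 2×1 + 1×4 = 6; c[2] = 1×1 = 1. Result coefficients: [8, 6, 1] → 8 + 6z + z^2

8 + 6z + z^2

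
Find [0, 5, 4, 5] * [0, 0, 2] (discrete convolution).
y[0] = 0×0 = 0; y[1] = 0×0 + 5×0 = 0; y[2] = 0×2 + 5×0 + 4×0 = 0; y[3] = 5×2 + 4×0 + 5×0 = 10; y[4] = 4×2 + 5×0 = 8; y[5] = 5×2 = 10

[0, 0, 0, 10, 8, 10]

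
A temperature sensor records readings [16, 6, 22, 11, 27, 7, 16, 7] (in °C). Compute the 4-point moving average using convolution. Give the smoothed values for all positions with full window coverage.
4-point moving average kernel = [1, 1, 1, 1]. Apply in 'valid' mode (full window coverage): avg[0] = (16 + 6 + 22 + 11) / 4 = 13.75; avg[1] = (6 + 22 + 11 + 27) / 4 = 16.5; avg[2] = (22 + 11 + 27 + 7) / 4 = 16.75; avg[3] = (11 + 27 + 7 + 16) / 4 = 15.25; avg[4] = (27 + 7 + 16 + 7) / 4 = 14.25. Smoothed values: [13.75, 16.5, 16.75, 15.25, 14.25]

[13.75, 16.5, 16.75, 15.25, 14.25]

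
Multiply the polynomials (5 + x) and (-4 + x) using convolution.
Ascending coefficients: a = [5, 1], b = [-4, 1]. c[0] = 5×-4 = -20; c[1] = 5×1 + 1×-4 = 1; c[2] = 1×1 = 1. Result coefficients: [-20, 1, 1] → -20 + x + x^2

-20 + x + x^2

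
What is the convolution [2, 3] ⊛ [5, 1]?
y[0] = 2×5 = 10; y[1] = 2×1 + 3×5 = 17; y[2] = 3×1 = 3

[10, 17, 3]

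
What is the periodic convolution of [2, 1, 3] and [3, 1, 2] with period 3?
Use y[k] = Σ_j f[j]·g[(k-j) mod 3]. y[0] = 2×3 + 1×2 + 3×1 = 11; y[1] = 2×1 + 1×3 + 3×2 = 11; y[2] = 2×2 + 1×1 + 3×3 = 14. Result: [11, 11, 14]

[11, 11, 14]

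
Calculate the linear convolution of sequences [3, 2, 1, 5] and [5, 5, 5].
y[0] = 3×5 = 15; y[1] = 3×5 + 2×5 = 25; y[2] = 3×5 + 2×5 + 1×5 = 30; y[3] = 2×5 + 1×5 + 5×5 = 40; y[4] = 1×5 + 5×5 = 30; y[5] = 5×5 = 25

[15, 25, 30, 40, 30, 25]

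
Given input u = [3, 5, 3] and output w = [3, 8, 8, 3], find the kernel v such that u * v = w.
Output length 4 = len(u) + len(v) - 1 ⇒ len(v) = 2. Solve v forward using v[k] = (w[k] - Σ_{i≥1} u[i]·v[k-i]) / u[0]: v[0] = w[0] / u[0] = 3 / 3 = 1; v[1] = (w[1] - 5×1) / u[0] = (8 - 5×1) / 3 = 1. So v = [1, 1]. Forward-check [3, 5, 3] * [1, 1]: w[0] = 3×1 = 3; w[1] = 3×1 + 5×1 = 8; w[2] = 5×1 + 3×1 = 8; w[3] = 3×1 = 3 → [3, 8, 8, 3] ✓

[1, 1]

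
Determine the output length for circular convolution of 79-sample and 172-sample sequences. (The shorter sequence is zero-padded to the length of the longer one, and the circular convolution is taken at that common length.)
Circular convolution (zero-padding the shorter input) has length max(m, n) = max(79, 172) = 172

172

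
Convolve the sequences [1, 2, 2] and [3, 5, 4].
y[0] = 1×3 = 3; y[1] = 1×5 + 2×3 = 11; y[2] = 1×4 + 2×5 + 2×3 = 20; y[3] = 2×4 + 2×5 = 18; y[4] = 2×4 = 8

[3, 11, 20, 18, 8]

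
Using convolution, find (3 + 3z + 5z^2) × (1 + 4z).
Ascending coefficients: a = [3, 3, 5], b = [1, 4]. c[0] = 3×1 = 3; c[1] = 3×4 + 3×1 = 15; c[2] = 3×4 + 5×1 = 17; c[3] = 5×4 = 20. Result coefficients: [3, 15, 17, 20] → 3 + 15z + 17z^2 + 20z^3

3 + 15z + 17z^2 + 20z^3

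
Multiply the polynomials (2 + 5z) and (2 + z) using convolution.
Ascending coefficients: a = [2, 5], b = [2, 1]. c[0] = 2×2 = 4; c[1] = 2×1 + 5×2 = 12; c[2] = 5×1 = 5. Result coefficients: [4, 12, 5] → 4 + 12z + 5z^2

4 + 12z + 5z^2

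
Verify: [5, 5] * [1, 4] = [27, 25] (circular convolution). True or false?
Recompute circular convolution of [5, 5] and [1, 4]: y[0] = 5×1 + 5×4 = 25; y[1] = 5×4 + 5×1 = 25 → [25, 25]. Compare to given [27, 25]: they differ at index 0: given 27, correct 25, so answer: No

No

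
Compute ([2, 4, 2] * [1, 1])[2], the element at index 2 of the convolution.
Use y[k] = Σ_i a[i]·b[k-i] at k=2. y[2] = 4×1 + 2×1 = 6

6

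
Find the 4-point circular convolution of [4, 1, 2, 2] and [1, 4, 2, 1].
Use y[k] = Σ_j s[j]·t[(k-j) mod 4]. y[0] = 4×1 + 1×1 + 2×2 + 2×4 = 17; y[1] = 4×4 + 1×1 + 2×1 + 2×2 = 23; y[2] = 4×2 + 1×4 + 2×1 + 2×1 = 16; y[3] = 4×1 + 1×2 + 2×4 + 2×1 = 16. Result: [17, 23, 16, 16]

[17, 23, 16, 16]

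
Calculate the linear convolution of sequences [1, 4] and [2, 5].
y[0] = 1×2 = 2; y[1] = 1×5 + 4×2 = 13; y[2] = 4×5 = 20

[2, 13, 20]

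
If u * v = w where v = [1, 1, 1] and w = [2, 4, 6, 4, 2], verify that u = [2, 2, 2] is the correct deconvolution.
Forward-compute [2, 2, 2] * [1, 1, 1]: w[0] = 2×1 = 2; w[1] = 2×1 + 2×1 = 4; w[2] = 2×1 + 2×1 + 2×1 = 6; w[3] = 2×1 + 2×1 = 4; w[4] = 2×1 = 2 → [2, 4, 6, 4, 2]. Matches given w = [2, 4, 6, 4, 2], so verified.

Verified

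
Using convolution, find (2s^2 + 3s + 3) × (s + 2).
Ascending coefficients: a = [3, 3, 2], b = [2, 1]. c[0] = 3×2 = 6; c[1] = 3×1 + 3×2 = 9; c[2] = 3×1 + 2×2 = 7; c[3] = 2×1 = 2. Result coefficients: [6, 9, 7, 2] → 2s^3 + 7s^2 + 9s + 6

2s^3 + 7s^2 + 9s + 6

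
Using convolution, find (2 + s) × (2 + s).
Ascending coefficients: a = [2, 1], b = [2, 1]. c[0] = 2×2 = 4; c[1] = 2×1 + 1×2 = 4; c[2] = 1×1 = 1. Result coefficients: [4, 4, 1] → 4 + 4s + s^2

4 + 4s + s^2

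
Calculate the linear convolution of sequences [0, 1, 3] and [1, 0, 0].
y[0] = 0×1 = 0; y[1] = 0×0 + 1×1 = 1; y[2] = 0×0 + 1×0 + 3×1 = 3; y[3] = 1×0 + 3×0 = 0; y[4] = 3×0 = 0

[0, 1, 3, 0, 0]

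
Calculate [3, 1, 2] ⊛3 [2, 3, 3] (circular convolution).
Use y[k] = Σ_j x[j]·h[(k-j) mod 3]. y[0] = 3×2 + 1×3 + 2×3 = 15; y[1] = 3×3 + 1×2 + 2×3 = 17; y[2] = 3×3 + 1×3 + 2×2 = 16. Result: [15, 17, 16]

[15, 17, 16]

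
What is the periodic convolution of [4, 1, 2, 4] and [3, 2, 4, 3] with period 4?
Use y[k] = Σ_j u[j]·v[(k-j) mod 4]. y[0] = 4×3 + 1×3 + 2×4 + 4×2 = 31; y[1] = 4×2 + 1×3 + 2×3 + 4×4 = 33; y[2] = 4×4 + 1×2 + 2×3 + 4×3 = 36; y[3] = 4×3 + 1×4 + 2×2 + 4×3 = 32. Result: [31, 33, 36, 32]

[31, 33, 36, 32]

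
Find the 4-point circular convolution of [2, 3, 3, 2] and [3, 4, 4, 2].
Use y[k] = Σ_j x[j]·h[(k-j) mod 4]. y[0] = 2×3 + 3×2 + 3×4 + 2×4 = 32; y[1] = 2×4 + 3×3 + 3×2 + 2×4 = 31; y[2] = 2×4 + 3×4 + 3×3 + 2×2 = 33; y[3] = 2×2 + 3×4 + 3×4 + 2×3 = 34. Result: [32, 31, 33, 34]

[32, 31, 33, 34]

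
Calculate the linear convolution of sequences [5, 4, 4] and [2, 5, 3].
y[0] = 5×2 = 10; y[1] = 5×5 + 4×2 = 33; y[2] = 5×3 + 4×5 + 4×2 = 43; y[3] = 4×3 + 4×5 = 32; y[4] = 4×3 = 12

[10, 33, 43, 32, 12]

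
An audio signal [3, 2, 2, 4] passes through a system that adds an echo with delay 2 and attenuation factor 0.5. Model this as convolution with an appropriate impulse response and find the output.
Direct-path + delayed-attenuated-path model → impulse response h = [1, 0, 0.5] (1 at lag 0, 0.5 at lag 2). Output y[n] = x[n] + 0.5·x[n - 2] (with x[n] = 0 outside 0..3): y[0] = 3 + 0.5×0 = 3; y[1] = 2 + 0.5×0 = 2; y[2] = 2 + 0.5×3 = 3.5; y[3] = 4 + 0.5×2 = 5.0; y[4] = 0 + 0.5×2 = 1.0; y[5] = 0 + 0.5×4 = 2.0. So y = [3, 2, 3.5, 5.0, 1.0, 2.0]

[3, 2, 3.5, 5.0, 1.0, 2.0]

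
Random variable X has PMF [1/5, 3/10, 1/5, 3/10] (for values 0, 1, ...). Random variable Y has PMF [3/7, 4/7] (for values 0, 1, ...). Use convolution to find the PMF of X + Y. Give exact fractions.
P(X+Y=k) = Σ_i P(X=i)·P(Y=k-i) — a convolution of [1/5, 3/10, 1/5, 3/10] and [3/7, 4/7]. P(X+Y=0) = (1/5)×(3/7) = 3/35; P(X+Y=1) = (1/5)×(4/7) + (3/10)×(3/7) = 4/35 + 9/70 = 17/70; P(X+Y=2) = (3/10)×(4/7) + (1/5)×(3/7) = 6/35 + 3/35 = 9/35; P(X+Y=3) = (1/5)×(4/7) + (3/10)×(3/7) = 4/35 + 9/70 = 17/70; P(X+Y=4) = (3/10)×(4/7) = 6/35. PMF: [3/35, 17/70, 9/35, 17/70, 6/35] (sums to 1 ✓)

[3/35, 17/70, 9/35, 17/70, 6/35]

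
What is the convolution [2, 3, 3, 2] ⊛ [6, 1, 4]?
y[0] = 2×6 = 12; y[1] = 2×1 + 3×6 = 20; y[2] = 2×4 + 3×1 + 3×6 = 29; y[3] = 3×4 + 3×1 + 2×6 = 27; y[4] = 3×4 + 2×1 = 14; y[5] = 2×4 = 8

[12, 20, 29, 27, 14, 8]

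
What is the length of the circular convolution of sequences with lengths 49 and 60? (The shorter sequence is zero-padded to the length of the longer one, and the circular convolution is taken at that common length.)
Circular convolution (zero-padding the shorter input) has length max(m, n) = max(49, 60) = 60

60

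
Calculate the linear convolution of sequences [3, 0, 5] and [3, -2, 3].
y[0] = 3×3 = 9; y[1] = 3×-2 + 0×3 = -6; y[2] = 3×3 + 0×-2 + 5×3 = 24; y[3] = 0×3 + 5×-2 = -10; y[4] = 5×3 = 15

[9, -6, 24, -10, 15]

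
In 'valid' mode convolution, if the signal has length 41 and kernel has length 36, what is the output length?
'Valid' mode counts only positions where the kernel fully overlaps the signal: m - n + 1 = 41 - 36 + 1 = 6

6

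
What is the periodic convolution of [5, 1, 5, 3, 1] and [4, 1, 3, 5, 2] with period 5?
Use y[k] = Σ_j f[j]·g[(k-j) mod 5]. y[0] = 5×4 + 1×2 + 5×5 + 3×3 + 1×1 = 57; y[1] = 5×1 + 1×4 + 5×2 + 3×5 + 1×3 = 37; y[2] = 5×3 + 1×1 + 5×4 + 3×2 + 1×5 = 47; y[3] = 5×5 + 1×3 + 5×1 + 3×4 + 1×2 = 47; y[4] = 5×2 + 1×5 + 5×3 + 3×1 + 1×4 = 37. Result: [57, 37, 47, 47, 37]

[57, 37, 47, 47, 37]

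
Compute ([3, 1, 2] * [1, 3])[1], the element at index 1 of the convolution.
Use y[k] = Σ_i a[i]·b[k-i] at k=1. y[1] = 3×3 + 1×1 = 10

10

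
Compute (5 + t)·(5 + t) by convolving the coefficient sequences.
Ascending coefficients: a = [5, 1], b = [5, 1]. c[0] = 5×5 = 25; c[1] = 5×1 + 1×5 = 10; c[2] = 1×1 = 1. Result coefficients: [25, 10, 1] → 25 + 10t + t^2

25 + 10t + t^2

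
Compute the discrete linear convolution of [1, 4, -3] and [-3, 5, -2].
y[0] = 1×-3 = -3; y[1] = 1×5 + 4×-3 = -7; y[2] = 1×-2 + 4×5 + -3×-3 = 27; y[3] = 4×-2 + -3×5 = -23; y[4] = -3×-2 = 6

[-3, -7, 27, -23, 6]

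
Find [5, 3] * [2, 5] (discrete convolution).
y[0] = 5×2 = 10; y[1] = 5×5 + 3×2 = 31; y[2] = 3×5 = 15

[10, 31, 15]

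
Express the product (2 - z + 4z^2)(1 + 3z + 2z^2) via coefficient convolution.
Ascending coefficients: a = [2, -1, 4], b = [1, 3, 2]. c[0] = 2×1 = 2; c[1] = 2×3 + -1×1 = 5; c[2] = 2×2 + -1×3 + 4×1 = 5; c[3] = -1×2 + 4×3 = 10; c[4] = 4×2 = 8. Result coefficients: [2, 5, 5, 10, 8] → 2 + 5z + 5z^2 + 10z^3 + 8z^4

2 + 5z + 5z^2 + 10z^3 + 8z^4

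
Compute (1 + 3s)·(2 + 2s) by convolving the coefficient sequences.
Ascending coefficients: a = [1, 3], b = [2, 2]. c[0] = 1×2 = 2; c[1] = 1×2 + 3×2 = 8; c[2] = 3×2 = 6. Result coefficients: [2, 8, 6] → 2 + 8s + 6s^2

2 + 8s + 6s^2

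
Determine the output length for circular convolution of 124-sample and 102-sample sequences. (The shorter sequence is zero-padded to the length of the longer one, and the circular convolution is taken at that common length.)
Circular convolution (zero-padding the shorter input) has length max(m, n) = max(124, 102) = 124

124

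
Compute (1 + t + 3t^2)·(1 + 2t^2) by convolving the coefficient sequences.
Ascending coefficients: a = [1, 1, 3], b = [1, 0, 2]. c[0] = 1×1 = 1; c[1] = 1×0 + 1×1 = 1; c[2] = 1×2 + 1×0 + 3×1 = 5; c[3] = 1×2 + 3×0 = 2; c[4] = 3×2 = 6. Result coefficients: [1, 1, 5, 2, 6] → 1 + t + 5t^2 + 2t^3 + 6t^4

1 + t + 5t^2 + 2t^3 + 6t^4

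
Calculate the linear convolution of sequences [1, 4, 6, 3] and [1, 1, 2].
y[0] = 1×1 = 1; y[1] = 1×1 + 4×1 = 5; y[2] = 1×2 + 4×1 + 6×1 = 12; y[3] = 4×2 + 6×1 + 3×1 = 17; y[4] = 6×2 + 3×1 = 15; y[5] = 3×2 = 6

[1, 5, 12, 17, 15, 6]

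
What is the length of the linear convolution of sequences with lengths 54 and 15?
Linear/full convolution length: m + n - 1 = 54 + 15 - 1 = 68

68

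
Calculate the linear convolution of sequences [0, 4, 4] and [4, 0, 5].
y[0] = 0×4 = 0; y[1] = 0×0 + 4×4 = 16; y[2] = 0×5 + 4×0 + 4×4 = 16; y[3] = 4×5 + 4×0 = 20; y[4] = 4×5 = 20

[0, 16, 16, 20, 20]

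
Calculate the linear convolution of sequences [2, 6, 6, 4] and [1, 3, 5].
y[0] = 2×1 = 2; y[1] = 2×3 + 6×1 = 12; y[2] = 2×5 + 6×3 + 6×1 = 34; y[3] = 6×5 + 6×3 + 4×1 = 52; y[4] = 6×5 + 4×3 = 42; y[5] = 4×5 = 20

[2, 12, 34, 52, 42, 20]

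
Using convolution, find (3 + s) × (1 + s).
Ascending coefficients: a = [3, 1], b = [1, 1]. c[0] = 3×1 = 3; c[1] = 3×1 + 1×1 = 4; c[2] = 1×1 = 1. Result coefficients: [3, 4, 1] → 3 + 4s + s^2

3 + 4s + s^2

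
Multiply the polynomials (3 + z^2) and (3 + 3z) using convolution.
Ascending coefficients: a = [3, 0, 1], b = [3, 3]. c[0] = 3×3 = 9; c[1] = 3×3 + 0×3 = 9; c[2] = 0×3 + 1×3 = 3; c[3] = 1×3 = 3. Result coefficients: [9, 9, 3, 3] → 9 + 9z + 3z^2 + 3z^3

9 + 9z + 3z^2 + 3z^3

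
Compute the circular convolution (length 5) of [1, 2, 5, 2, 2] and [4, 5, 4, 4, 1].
Use y[k] = Σ_j u[j]·v[(k-j) mod 5]. y[0] = 1×4 + 2×1 + 5×4 + 2×4 + 2×5 = 44; y[1] = 1×5 + 2×4 + 5×1 + 2×4 + 2×4 = 34; y[2] = 1×4 + 2×5 + 5×4 + 2×1 + 2×4 = 44; y[3] = 1×4 + 2×4 + 5×5 + 2×4 + 2×1 = 47; y[4] = 1×1 + 2×4 + 5×4 + 2×5 + 2×4 = 47. Result: [44, 34, 44, 47, 47]

[44, 34, 44, 47, 47]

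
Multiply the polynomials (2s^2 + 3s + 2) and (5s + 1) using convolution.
Ascending coefficients: a = [2, 3, 2], b = [1, 5]. c[0] = 2×1 = 2; c[1] = 2×5 + 3×1 = 13; c[2] = 3×5 + 2×1 = 17; c[3] = 2×5 = 10. Result coefficients: [2, 13, 17, 10] → 10s^3 + 17s^2 + 13s + 2

10s^3 + 17s^2 + 13s + 2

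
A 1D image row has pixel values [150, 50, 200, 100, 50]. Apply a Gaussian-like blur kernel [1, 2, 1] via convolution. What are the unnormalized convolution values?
Convolve image row [150, 50, 200, 100, 50] with kernel [1, 2, 1]: y[0] = 150×1 = 150; y[1] = 150×2 + 50×1 = 350; y[2] = 150×1 + 50×2 + 200×1 = 450; y[3] = 50×1 + 200×2 + 100×1 = 550; y[4] = 200×1 + 100×2 + 50×1 = 450; y[5] = 100×1 + 50×2 = 200; y[6] = 50×1 = 50 → [150, 350, 450, 550, 450, 200, 50]. Normalization factor = sum(kernel) = 4.

[150, 350, 450, 550, 450, 200, 50]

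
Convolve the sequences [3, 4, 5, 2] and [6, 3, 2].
y[0] = 3×6 = 18; y[1] = 3×3 + 4×6 = 33; y[2] = 3×2 + 4×3 + 5×6 = 48; y[3] = 4×2 + 5×3 + 2×6 = 35; y[4] = 5×2 + 2×3 = 16; y[5] = 2×2 = 4

[18, 33, 48, 35, 16, 4]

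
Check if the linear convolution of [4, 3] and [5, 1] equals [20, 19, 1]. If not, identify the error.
Recompute linear convolution of [4, 3] and [5, 1]: y[0] = 4×5 = 20; y[1] = 4×1 + 3×5 = 19; y[2] = 3×1 = 3 → [20, 19, 3]. Compare to given [20, 19, 1]: they differ at index 2: given 1, correct 3, so answer: No

No. Error at index 2: given 1, correct 3.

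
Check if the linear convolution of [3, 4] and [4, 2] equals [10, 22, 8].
Recompute linear convolution of [3, 4] and [4, 2]: y[0] = 3×4 = 12; y[1] = 3×2 + 4×4 = 22; y[2] = 4×2 = 8 → [12, 22, 8]. Compare to given [10, 22, 8]: they differ at index 0: given 10, correct 12, so answer: No

No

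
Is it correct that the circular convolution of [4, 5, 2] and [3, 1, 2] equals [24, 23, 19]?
Recompute circular convolution of [4, 5, 2] and [3, 1, 2]: y[0] = 4×3 + 5×2 + 2×1 = 24; y[1] = 4×1 + 5×3 + 2×2 = 23; y[2] = 4×2 + 5×1 + 2×3 = 19 → [24, 23, 19]. Given [24, 23, 19] matches, so answer: Yes

Yes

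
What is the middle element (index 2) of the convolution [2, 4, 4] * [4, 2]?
Use y[k] = Σ_i a[i]·b[k-i] at k=2. y[2] = 4×2 + 4×4 = 24

24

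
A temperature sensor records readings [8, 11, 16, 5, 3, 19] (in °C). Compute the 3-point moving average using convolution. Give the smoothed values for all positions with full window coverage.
3-point moving average kernel = [1, 1, 1]. Apply in 'valid' mode (full window coverage): avg[0] = (8 + 11 + 16) / 3 = 11.67; avg[1] = (11 + 16 + 5) / 3 = 10.67; avg[2] = (16 + 5 + 3) / 3 = 8.0; avg[3] = (5 + 3 + 19) / 3 = 9.0. Smoothed values: [11.67, 10.67, 8.0, 9.0]

[11.67, 10.67, 8.0, 9.0]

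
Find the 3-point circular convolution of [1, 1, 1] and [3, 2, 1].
Use y[k] = Σ_j a[j]·b[(k-j) mod 3]. y[0] = 1×3 + 1×1 + 1×2 = 6; y[1] = 1×2 + 1×3 + 1×1 = 6; y[2] = 1×1 + 1×2 + 1×3 = 6. Result: [6, 6, 6]

[6, 6, 6]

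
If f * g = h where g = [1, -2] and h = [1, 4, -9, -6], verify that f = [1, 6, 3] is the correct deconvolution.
Forward-compute [1, 6, 3] * [1, -2]: h[0] = 1×1 = 1; h[1] = 1×-2 + 6×1 = 4; h[2] = 6×-2 + 3×1 = -9; h[3] = 3×-2 = -6 → [1, 4, -9, -6]. Matches given h = [1, 4, -9, -6], so verified.

Verified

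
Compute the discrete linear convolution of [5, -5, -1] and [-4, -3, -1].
y[0] = 5×-4 = -20; y[1] = 5×-3 + -5×-4 = 5; y[2] = 5×-1 + -5×-3 + -1×-4 = 14; y[3] = -5×-1 + -1×-3 = 8; y[4] = -1×-1 = 1

[-20, 5, 14, 8, 1]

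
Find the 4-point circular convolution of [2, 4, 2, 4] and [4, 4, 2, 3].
Use y[k] = Σ_j f[j]·g[(k-j) mod 4]. y[0] = 2×4 + 4×3 + 2×2 + 4×4 = 40; y[1] = 2×4 + 4×4 + 2×3 + 4×2 = 38; y[2] = 2×2 + 4×4 + 2×4 + 4×3 = 40; y[3] = 2×3 + 4×2 + 2×4 + 4×4 = 38. Result: [40, 38, 40, 38]

[40, 38, 40, 38]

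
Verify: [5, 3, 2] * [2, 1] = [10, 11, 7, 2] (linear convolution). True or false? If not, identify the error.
Recompute linear convolution of [5, 3, 2] and [2, 1]: y[0] = 5×2 = 10; y[1] = 5×1 + 3×2 = 11; y[2] = 3×1 + 2×2 = 7; y[3] = 2×1 = 2 → [10, 11, 7, 2]. Given [10, 11, 7, 2] matches, so answer: Yes

Yes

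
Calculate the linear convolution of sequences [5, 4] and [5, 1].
y[0] = 5×5 = 25; y[1] = 5×1 + 4×5 = 25; y[2] = 4×1 = 4

[25, 25, 4]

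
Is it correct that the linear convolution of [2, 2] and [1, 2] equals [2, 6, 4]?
Recompute linear convolution of [2, 2] and [1, 2]: y[0] = 2×1 = 2; y[1] = 2×2 + 2×1 = 6; y[2] = 2×2 = 4 → [2, 6, 4]. Given [2, 6, 4] matches, so answer: Yes

Yes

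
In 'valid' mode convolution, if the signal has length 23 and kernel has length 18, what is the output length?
'Valid' mode counts only positions where the kernel fully overlaps the signal: m - n + 1 = 23 - 18 + 1 = 6

6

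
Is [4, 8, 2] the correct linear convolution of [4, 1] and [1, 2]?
Recompute linear convolution of [4, 1] and [1, 2]: y[0] = 4×1 = 4; y[1] = 4×2 + 1×1 = 9; y[2] = 1×2 = 2 → [4, 9, 2]. Compare to given [4, 8, 2]: they differ at index 1: given 8, correct 9, so answer: No

No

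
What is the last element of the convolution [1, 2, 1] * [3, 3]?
Use y[k] = Σ_i a[i]·b[k-i] at k=3. y[3] = 1×3 = 3

3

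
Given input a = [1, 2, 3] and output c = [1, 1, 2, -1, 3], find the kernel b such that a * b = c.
Output length 5 = len(a) + len(b) - 1 ⇒ len(b) = 3. Solve b forward using b[k] = (c[k] - Σ_{i≥1} a[i]·b[k-i]) / a[0]: b[0] = c[0] / a[0] = 1 / 1 = 1; b[1] = (c[1] - 2×1) / a[0] = (1 - 2×1) / 1 = -1; b[2] = (c[2] - 2×-1 - 3×1) / a[0] = (2 - 2×-1 - 3×1) / 1 = 1. So b = [1, -1, 1]. Forward-check [1, 2, 3] * [1, -1, 1]: c[0] = 1×1 = 1; c[1] = 1×-1 + 2×1 = 1; c[2] = 1×1 + 2×-1 + 3×1 = 2; c[3] = 2×1 + 3×-1 = -1; c[4] = 3×1 = 3 → [1, 1, 2, -1, 3] ✓

[1, -1, 1]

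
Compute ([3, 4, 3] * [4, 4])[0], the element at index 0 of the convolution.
Use y[k] = Σ_i a[i]·b[k-i] at k=0. y[0] = 3×4 = 12

12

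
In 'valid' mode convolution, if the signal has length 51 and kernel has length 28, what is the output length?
'Valid' mode counts only positions where the kernel fully overlaps the signal: m - n + 1 = 51 - 28 + 1 = 24

24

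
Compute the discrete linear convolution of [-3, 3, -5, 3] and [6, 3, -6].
y[0] = -3×6 = -18; y[1] = -3×3 + 3×6 = 9; y[2] = -3×-6 + 3×3 + -5×6 = -3; y[3] = 3×-6 + -5×3 + 3×6 = -15; y[4] = -5×-6 + 3×3 = 39; y[5] = 3×-6 = -18

[-18, 9, -3, -15, 39, -18]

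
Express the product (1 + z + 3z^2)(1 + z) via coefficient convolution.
Ascending coefficients: a = [1, 1, 3], b = [1, 1]. c[0] = 1×1 = 1; c[1] = 1×1 + 1×1 = 2; c[2] = 1×1 + 3×1 = 4; c[3] = 3×1 = 3. Result coefficients: [1, 2, 4, 3] → 1 + 2z + 4z^2 + 3z^3

1 + 2z + 4z^2 + 3z^3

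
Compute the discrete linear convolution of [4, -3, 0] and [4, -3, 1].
y[0] = 4×4 = 16; y[1] = 4×-3 + -3×4 = -24; y[2] = 4×1 + -3×-3 + 0×4 = 13; y[3] = -3×1 + 0×-3 = -3; y[4] = 0×1 = 0

[16, -24, 13, -3, 0]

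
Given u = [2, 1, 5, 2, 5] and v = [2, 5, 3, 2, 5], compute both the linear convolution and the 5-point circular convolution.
Linear: y_lin[0] = 2×2 = 4; y_lin[1] = 2×5 + 1×2 = 12; y_lin[2] = 2×3 + 1×5 + 5×2 = 21; y_lin[3] = 2×2 + 1×3 + 5×5 + 2×2 = 36; y_lin[4] = 2×5 + 1×2 + 5×3 + 2×5 + 5×2 = 47; y_lin[5] = 1×5 + 5×2 + 2×3 + 5×5 = 46; y_lin[6] = 5×5 + 2×2 + 5×3 = 44; y_lin[7] = 2×5 + 5×2 = 20; y_lin[8] = 5×5 = 25 → [4, 12, 21, 36, 47, 46, 44, 20, 25]. Circular (length 5): y[0] = 2×2 + 1×5 + 5×2 + 2×3 + 5×5 = 50; y[1] = 2×5 + 1×2 + 5×5 + 2×2 + 5×3 = 56; y[2] = 2×3 + 1×5 + 5×2 + 2×5 + 5×2 = 41; y[3] = 2×2 + 1×3 + 5×5 + 2×2 + 5×5 = 61; y[4] = 2×5 + 1×2 + 5×3 + 2×5 + 5×2 = 47 → [50, 56, 41, 61, 47]

Linear: [4, 12, 21, 36, 47, 46, 44, 20, 25], Circular: [50, 56, 41, 61, 47]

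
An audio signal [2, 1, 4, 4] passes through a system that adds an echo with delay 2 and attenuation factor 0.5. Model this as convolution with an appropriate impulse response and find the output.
Direct-path + delayed-attenuated-path model → impulse response h = [1, 0, 0.5] (1 at lag 0, 0.5 at lag 2). Output y[n] = x[n] + 0.5·x[n - 2] (with x[n] = 0 outside 0..3): y[0] = 2 + 0.5×0 = 2; y[1] = 1 + 0.5×0 = 1; y[2] = 4 + 0.5×2 = 5.0; y[3] = 4 + 0.5×1 = 4.5; y[4] = 0 + 0.5×4 = 2.0; y[5] = 0 + 0.5×4 = 2.0. So y = [2, 1, 5.0, 4.5, 2.0, 2.0]

[2, 1, 5.0, 4.5, 2.0, 2.0]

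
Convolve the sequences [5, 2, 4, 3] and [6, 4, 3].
y[0] = 5×6 = 30; y[1] = 5×4 + 2×6 = 32; y[2] = 5×3 + 2×4 + 4×6 = 47; y[3] = 2×3 + 4×4 + 3×6 = 40; y[4] = 4×3 + 3×4 = 24; y[5] = 3×3 = 9

[30, 32, 47, 40, 24, 9]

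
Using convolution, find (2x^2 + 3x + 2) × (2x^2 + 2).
Ascending coefficients: a = [2, 3, 2], b = [2, 0, 2]. c[0] = 2×2 = 4; c[1] = 2×0 + 3×2 = 6; c[2] = 2×2 + 3×0 + 2×2 = 8; c[3] = 3×2 + 2×0 = 6; c[4] = 2×2 = 4. Result coefficients: [4, 6, 8, 6, 4] → 4x^4 + 6x^3 + 8x^2 + 6x + 4

4x^4 + 6x^3 + 8x^2 + 6x + 4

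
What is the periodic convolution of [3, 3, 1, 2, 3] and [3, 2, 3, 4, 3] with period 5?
Use y[k] = Σ_j a[j]·b[(k-j) mod 5]. y[0] = 3×3 + 3×3 + 1×4 + 2×3 + 3×2 = 34; y[1] = 3×2 + 3×3 + 1×3 + 2×4 + 3×3 = 35; y[2] = 3×3 + 3×2 + 1×3 + 2×3 + 3×4 = 36; y[3] = 3×4 + 3×3 + 1×2 + 2×3 + 3×3 = 38; y[4] = 3×3 + 3×4 + 1×3 + 2×2 + 3×3 = 37. Result: [34, 35, 36, 38, 37]

[34, 35, 36, 38, 37]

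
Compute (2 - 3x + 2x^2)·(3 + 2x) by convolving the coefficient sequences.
Ascending coefficients: a = [2, -3, 2], b = [3, 2]. c[0] = 2×3 = 6; c[1] = 2×2 + -3×3 = -5; c[2] = -3×2 + 2×3 = 0; c[3] = 2×2 = 4. Result coefficients: [6, -5, 0, 4] → 6 - 5x + 4x^3

6 - 5x + 4x^3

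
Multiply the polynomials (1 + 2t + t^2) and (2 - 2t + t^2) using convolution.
Ascending coefficients: a = [1, 2, 1], b = [2, -2, 1]. c[0] = 1×2 = 2; c[1] = 1×-2 + 2×2 = 2; c[2] = 1×1 + 2×-2 + 1×2 = -1; c[3] = 2×1 + 1×-2 = 0; c[4] = 1×1 = 1. Result coefficients: [2, 2, -1, 0, 1] → 2 + 2t - t^2 + t^4

2 + 2t - t^2 + t^4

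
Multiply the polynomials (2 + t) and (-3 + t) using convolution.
Ascending coefficients: a = [2, 1], b = [-3, 1]. c[0] = 2×-3 = -6; c[1] = 2×1 + 1×-3 = -1; c[2] = 1×1 = 1. Result coefficients: [-6, -1, 1] → -6 - t + t^2

-6 - t + t^2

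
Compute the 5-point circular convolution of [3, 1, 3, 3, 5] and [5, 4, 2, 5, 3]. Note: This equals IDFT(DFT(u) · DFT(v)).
Either evaluate y[k] = Σ_j u[j]·v[(k-j) mod 5] directly, or use IDFT(DFT(u) · DFT(v)). y[0] = 3×5 + 1×3 + 3×5 + 3×2 + 5×4 = 59; y[1] = 3×4 + 1×5 + 3×3 + 3×5 + 5×2 = 51; y[2] = 3×2 + 1×4 + 3×5 + 3×3 + 5×5 = 59; y[3] = 3×5 + 1×2 + 3×4 + 3×5 + 5×3 = 59; y[4] = 3×3 + 1×5 + 3×2 + 3×4 + 5×5 = 57. Result: [59, 51, 59, 59, 57]

[59, 51, 59, 59, 57]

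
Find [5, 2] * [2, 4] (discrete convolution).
y[0] = 5×2 = 10; y[1] = 5×4 + 2×2 = 24; y[2] = 2×4 = 8

[10, 24, 8]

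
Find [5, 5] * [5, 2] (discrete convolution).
y[0] = 5×5 = 25; y[1] = 5×2 + 5×5 = 35; y[2] = 5×2 = 10

[25, 35, 10]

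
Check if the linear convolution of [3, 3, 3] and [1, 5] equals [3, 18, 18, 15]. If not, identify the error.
Recompute linear convolution of [3, 3, 3] and [1, 5]: y[0] = 3×1 = 3; y[1] = 3×5 + 3×1 = 18; y[2] = 3×5 + 3×1 = 18; y[3] = 3×5 = 15 → [3, 18, 18, 15]. Given [3, 18, 18, 15] matches, so answer: Yes

Yes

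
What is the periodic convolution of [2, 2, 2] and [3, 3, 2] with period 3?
Use y[k] = Σ_j x[j]·h[(k-j) mod 3]. y[0] = 2×3 + 2×2 + 2×3 = 16; y[1] = 2×3 + 2×3 + 2×2 = 16; y[2] = 2×2 + 2×3 + 2×3 = 16. Result: [16, 16, 16]

[16, 16, 16]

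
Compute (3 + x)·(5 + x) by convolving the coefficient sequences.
Ascending coefficients: a = [3, 1], b = [5, 1]. c[0] = 3×5 = 15; c[1] = 3×1 + 1×5 = 8; c[2] = 1×1 = 1. Result coefficients: [15, 8, 1] → 15 + 8x + x^2

15 + 8x + x^2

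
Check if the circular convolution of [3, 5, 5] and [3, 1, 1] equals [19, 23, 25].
Recompute circular convolution of [3, 5, 5] and [3, 1, 1]: y[0] = 3×3 + 5×1 + 5×1 = 19; y[1] = 3×1 + 5×3 + 5×1 = 23; y[2] = 3×1 + 5×1 + 5×3 = 23 → [19, 23, 23]. Compare to given [19, 23, 25]: they differ at index 2: given 25, correct 23, so answer: No

No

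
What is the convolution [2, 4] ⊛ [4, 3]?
y[0] = 2×4 = 8; y[1] = 2×3 + 4×4 = 22; y[2] = 4×3 = 12

[8, 22, 12]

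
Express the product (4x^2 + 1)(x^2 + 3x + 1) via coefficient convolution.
Ascending coefficients: a = [1, 0, 4], b = [1, 3, 1]. c[0] = 1×1 = 1; c[1] = 1×3 + 0×1 = 3; c[2] = 1×1 + 0×3 + 4×1 = 5; c[3] = 0×1 + 4×3 = 12; c[4] = 4×1 = 4. Result coefficients: [1, 3, 5, 12, 4] → 4x^4 + 12x^3 + 5x^2 + 3x + 1

4x^4 + 12x^3 + 5x^2 + 3x + 1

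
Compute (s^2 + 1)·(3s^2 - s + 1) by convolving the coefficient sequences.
Ascending coefficients: a = [1, 0, 1], b = [1, -1, 3]. c[0] = 1×1 = 1; c[1] = 1×-1 + 0×1 = -1; c[2] = 1×3 + 0×-1 + 1×1 = 4; c[3] = 0×3 + 1×-1 = -1; c[4] = 1×3 = 3. Result coefficients: [1, -1, 4, -1, 3] → 3s^4 - s^3 + 4s^2 - s + 1

3s^4 - s^3 + 4s^2 - s + 1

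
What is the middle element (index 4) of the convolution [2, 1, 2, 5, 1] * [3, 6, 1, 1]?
Use y[k] = Σ_i a[i]·b[k-i] at k=4. y[4] = 1×1 + 2×1 + 5×6 + 1×3 = 36

36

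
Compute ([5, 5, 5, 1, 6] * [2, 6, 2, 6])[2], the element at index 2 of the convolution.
Use y[k] = Σ_i a[i]·b[k-i] at k=2. y[2] = 5×2 + 5×6 + 5×2 = 50

50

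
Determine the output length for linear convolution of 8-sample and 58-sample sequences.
Linear/full convolution length: m + n - 1 = 8 + 58 - 1 = 65

65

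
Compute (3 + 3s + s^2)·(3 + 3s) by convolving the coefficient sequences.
Ascending coefficients: a = [3, 3, 1], b = [3, 3]. c[0] = 3×3 = 9; c[1] = 3×3 + 3×3 = 18; c[2] = 3×3 + 1×3 = 12; c[3] = 1×3 = 3. Result coefficients: [9, 18, 12, 3] → 9 + 18s + 12s^2 + 3s^3

9 + 18s + 12s^2 + 3s^3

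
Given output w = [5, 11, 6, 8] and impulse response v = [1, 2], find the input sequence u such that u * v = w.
Deconvolve w=[5, 11, 6, 8] by v=[1, 2]. Since v[0]=1, solve forward: u[0] = w[0] / 1 = 5; u[1] = (w[1] - 5×2) / 1 = 1; u[2] = (w[2] - 1×2) / 1 = 4. So u = [5, 1, 4]. Check by forward convolution: w[0] = 5×1 = 5; w[1] = 5×2 + 1×1 = 11; w[2] = 1×2 + 4×1 = 6; w[3] = 4×2 = 8

[5, 1, 4]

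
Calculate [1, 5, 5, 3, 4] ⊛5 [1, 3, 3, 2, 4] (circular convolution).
Use y[k] = Σ_j a[j]·b[(k-j) mod 5]. y[0] = 1×1 + 5×4 + 5×2 + 3×3 + 4×3 = 52; y[1] = 1×3 + 5×1 + 5×4 + 3×2 + 4×3 = 46; y[2] = 1×3 + 5×3 + 5×1 + 3×4 + 4×2 = 43; y[3] = 1×2 + 5×3 + 5×3 + 3×1 + 4×4 = 51; y[4] = 1×4 + 5×2 + 5×3 + 3×3 + 4×1 = 42. Result: [52, 46, 43, 51, 42]

[52, 46, 43, 51, 42]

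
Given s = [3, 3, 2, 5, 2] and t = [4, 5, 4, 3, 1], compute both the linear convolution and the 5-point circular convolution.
Linear: y_lin[0] = 3×4 = 12; y_lin[1] = 3×5 + 3×4 = 27; y_lin[2] = 3×4 + 3×5 + 2×4 = 35; y_lin[3] = 3×3 + 3×4 + 2×5 + 5×4 = 51; y_lin[4] = 3×1 + 3×3 + 2×4 + 5×5 + 2×4 = 53; y_lin[5] = 3×1 + 2×3 + 5×4 + 2×5 = 39; y_lin[6] = 2×1 + 5×3 + 2×4 = 25; y_lin[7] = 5×1 + 2×3 = 11; y_lin[8] = 2×1 = 2 → [12, 27, 35, 51, 53, 39, 25, 11, 2]. Circular (length 5): y[0] = 3×4 + 3×1 + 2×3 + 5×4 + 2×5 = 51; y[1] = 3×5 + 3×4 + 2×1 + 5×3 + 2×4 = 52; y[2] = 3×4 + 3×5 + 2×4 + 5×1 + 2×3 = 46; y[3] = 3×3 + 3×4 + 2×5 + 5×4 + 2×1 = 53; y[4] = 3×1 + 3×3 + 2×4 + 5×5 + 2×4 = 53 → [51, 52, 46, 53, 53]

Linear: [12, 27, 35, 51, 53, 39, 25, 11, 2], Circular: [51, 52, 46, 53, 53]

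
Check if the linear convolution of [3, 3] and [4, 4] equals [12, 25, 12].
Recompute linear convolution of [3, 3] and [4, 4]: y[0] = 3×4 = 12; y[1] = 3×4 + 3×4 = 24; y[2] = 3×4 = 12 → [12, 24, 12]. Compare to given [12, 25, 12]: they differ at index 1: given 25, correct 24, so answer: No

No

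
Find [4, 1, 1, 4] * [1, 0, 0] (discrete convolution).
y[0] = 4×1 = 4; y[1] = 4×0 + 1×1 = 1; y[2] = 4×0 + 1×0 + 1×1 = 1; y[3] = 1×0 + 1×0 + 4×1 = 4; y[4] = 1×0 + 4×0 = 0; y[5] = 4×0 = 0

[4, 1, 1, 4, 0, 0]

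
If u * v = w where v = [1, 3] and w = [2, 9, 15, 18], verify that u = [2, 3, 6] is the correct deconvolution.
Forward-compute [2, 3, 6] * [1, 3]: w[0] = 2×1 = 2; w[1] = 2×3 + 3×1 = 9; w[2] = 3×3 + 6×1 = 15; w[3] = 6×3 = 18 → [2, 9, 15, 18]. Matches given w = [2, 9, 15, 18], so verified.

Verified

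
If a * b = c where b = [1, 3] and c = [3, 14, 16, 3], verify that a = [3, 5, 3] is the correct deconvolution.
Forward-compute [3, 5, 3] * [1, 3]: c[0] = 3×1 = 3; c[1] = 3×3 + 5×1 = 14; c[2] = 5×3 + 3×1 = 18; c[3] = 3×3 = 9 → [3, 14, 18, 9]. Does not match given c = [3, 14, 16, 3].

Not verified. [3, 5, 3] * [1, 3] = [3, 14, 18, 9], which differs from [3, 14, 16, 3] at index 2.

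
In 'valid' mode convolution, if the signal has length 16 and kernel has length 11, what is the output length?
'Valid' mode counts only positions where the kernel fully overlaps the signal: m - n + 1 = 16 - 11 + 1 = 6

6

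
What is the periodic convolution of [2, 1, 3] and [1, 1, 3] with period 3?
Use y[k] = Σ_j s[j]·t[(k-j) mod 3]. y[0] = 2×1 + 1×3 + 3×1 = 8; y[1] = 2×1 + 1×1 + 3×3 = 12; y[2] = 2×3 + 1×1 + 3×1 = 10. Result: [8, 12, 10]

[8, 12, 10]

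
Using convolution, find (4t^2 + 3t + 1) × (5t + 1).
Ascending coefficients: a = [1, 3, 4], b = [1, 5]. c[0] = 1×1 = 1; c[1] = 1×5 + 3×1 = 8; c[2] = 3×5 + 4×1 = 19; c[3] = 4×5 = 20. Result coefficients: [1, 8, 19, 20] → 20t^3 + 19t^2 + 8t + 1

20t^3 + 19t^2 + 8t + 1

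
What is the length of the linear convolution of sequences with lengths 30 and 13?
Linear/full convolution length: m + n - 1 = 30 + 13 - 1 = 42

42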